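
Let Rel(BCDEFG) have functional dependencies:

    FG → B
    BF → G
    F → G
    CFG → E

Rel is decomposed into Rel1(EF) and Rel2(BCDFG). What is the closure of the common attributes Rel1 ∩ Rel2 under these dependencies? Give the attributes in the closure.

Rel1 ∩ Rel2 = {F}.
F → G applies, adding G
FG → B applies, adding B
Closure: {BFG}.

BFG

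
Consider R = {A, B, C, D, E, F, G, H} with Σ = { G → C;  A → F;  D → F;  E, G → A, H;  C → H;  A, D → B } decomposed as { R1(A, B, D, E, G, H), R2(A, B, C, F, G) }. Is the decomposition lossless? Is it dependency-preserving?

Lossless test: (A, B, G)⁺ = {A, B, C, F, G, H}, which contains all of one fragment — lossless.
Dependency preservation: the restricted closure of {D} across the fragments never reaches {F}, so D → F cannot be enforced without a join — not preserved.

lossless but not dependency-preserving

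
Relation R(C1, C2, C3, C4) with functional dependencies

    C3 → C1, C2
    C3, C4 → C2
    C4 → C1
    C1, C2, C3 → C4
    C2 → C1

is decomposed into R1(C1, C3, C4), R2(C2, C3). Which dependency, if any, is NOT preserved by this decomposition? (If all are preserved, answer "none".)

C2 → C1

Check C2 → C1: no single fragment contains all of {C1, C2}, and the restricted closure of {C2} across the fragments never reaches {C1}.
C3 → C1, C2 is preserved.
C3, C4 → C2 is preserved.
C4 → C1 is preserved.
C1, C2, C3 → C4 is preserved.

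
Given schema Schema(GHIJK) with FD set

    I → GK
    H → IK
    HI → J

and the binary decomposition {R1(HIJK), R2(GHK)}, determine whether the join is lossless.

Yes

Common attributes: R1 ∩ R2 = {HK}.
Closure of {HK}: H → IK applies, adding I; HI → J applies, adding J; I → GK applies, adding G. So (HK)⁺ = {GHIJK}.
This closure contains every attribute of R1, so R1 ∩ R2 → R1. The join is lossless.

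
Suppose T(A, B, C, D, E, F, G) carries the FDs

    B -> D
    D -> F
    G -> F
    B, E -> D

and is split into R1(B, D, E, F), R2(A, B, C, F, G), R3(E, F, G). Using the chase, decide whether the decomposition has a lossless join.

Chase test. Columns are A, B, C, D, E, F, G; row i has aⱼ where attribute j ∈ Ri, else bᵢⱼ.
Initial tableau (one row per fragment):
  row 1: b11 a2 b13 a4 a5 a6 b17
  row 2: a1 a2 a3 b24 b25 a6 a7
  row 3: b31 b32 b33 b34 a5 a6 a7
Rows 1 and 2 agree on B; apply B→D and equate their D entries.
No row becomes fully distinguished — the join is lossy.

No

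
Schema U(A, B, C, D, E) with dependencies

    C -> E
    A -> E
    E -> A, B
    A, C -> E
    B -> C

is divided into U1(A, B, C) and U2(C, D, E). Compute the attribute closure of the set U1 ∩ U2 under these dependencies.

A, B, C, E

U1 ∩ U2 = {C}.
C → E applies, adding E
E → A, B applies, adding A, B
Closure: {A, B, C, E}.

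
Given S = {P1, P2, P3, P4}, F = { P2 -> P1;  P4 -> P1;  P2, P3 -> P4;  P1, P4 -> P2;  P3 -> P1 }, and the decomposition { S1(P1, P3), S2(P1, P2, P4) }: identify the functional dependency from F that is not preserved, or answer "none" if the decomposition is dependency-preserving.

Check P2, P3 → P4: no single fragment contains all of {P2, P3, P4}, and the restricted closure of {P2, P3} across the fragments never reaches {P4}.
P2 → P1 is preserved.
P4 → P1 is preserved.
P1, P4 → P2 is preserved.
P3 → P1 is preserved.

P2, P3 -> P4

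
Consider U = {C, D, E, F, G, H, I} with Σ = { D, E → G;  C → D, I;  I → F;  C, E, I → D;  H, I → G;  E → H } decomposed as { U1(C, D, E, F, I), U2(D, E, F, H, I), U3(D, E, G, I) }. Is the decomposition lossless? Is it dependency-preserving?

Lossless test (chase): Rows 1 and 2 agree on D, E; apply D, E→G and equate their G entries. Rows 1 and 3 agree on D, E; apply D, E→G and equate their G entries. Rows 1 and 3 agree on I; apply I→F and equate their F entries. Rows 1 and 2 agree on E; apply E→H and equate their H entries. Rows 1 and 3 agree on E; apply E→H and equate their H entries. Row 1 is now all distinguished symbols — the join is lossless.
Dependency preservation: the restricted closure of {H, I} across the fragments never reaches {G}, so H, I → G cannot be enforced without a join — not preserved.

lossless but not dependency-preserving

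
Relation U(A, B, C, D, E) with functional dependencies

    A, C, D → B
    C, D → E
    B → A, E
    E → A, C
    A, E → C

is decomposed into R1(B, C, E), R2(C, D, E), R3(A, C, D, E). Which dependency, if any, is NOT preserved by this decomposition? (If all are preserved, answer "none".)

A, C, D → B

Check A, C, D → B: no single fragment contains all of {A, B, C, D}, and the restricted closure of {A, C, D} across the fragments never reaches {B}.
C, D → E is preserved.
B → A, E is preserved.
E → A, C is preserved.
A, E → C is preserved.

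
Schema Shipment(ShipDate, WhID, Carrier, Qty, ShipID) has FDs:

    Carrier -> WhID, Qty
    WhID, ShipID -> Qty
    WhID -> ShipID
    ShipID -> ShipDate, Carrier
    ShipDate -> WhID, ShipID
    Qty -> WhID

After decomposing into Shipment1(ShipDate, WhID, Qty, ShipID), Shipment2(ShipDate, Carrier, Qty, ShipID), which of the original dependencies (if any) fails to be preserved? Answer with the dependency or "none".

none

Carrier → WhID, Qty: restricted closure across fragments reaches WhID, Qty.
WhID, ShipID → Qty lies within Shipment1.
WhID → ShipID lies within Shipment1.
ShipID → ShipDate, Carrier lies within Shipment2.
ShipDate → WhID, ShipID lies within Shipment1.
Qty → WhID lies within Shipment1.
Every dependency is enforceable on the fragments, so the decomposition is dependency-preserving.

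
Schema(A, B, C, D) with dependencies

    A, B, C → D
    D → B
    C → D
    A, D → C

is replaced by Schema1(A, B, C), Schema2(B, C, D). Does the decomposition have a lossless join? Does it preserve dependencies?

lossless but not dependency-preserving

Lossless test: (B, C)⁺ = {B, C, D}, which contains all of one fragment — lossless.
Dependency preservation: the restricted closure of {A, D} across the fragments never reaches {C}, so A, D → C cannot be enforced without a join — not preserved.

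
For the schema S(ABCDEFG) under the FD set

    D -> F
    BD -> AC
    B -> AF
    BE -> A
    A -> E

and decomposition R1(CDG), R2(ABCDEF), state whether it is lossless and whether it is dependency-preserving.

lossy but dependency-preserving

Lossless test: (CD)⁺ = {CDF}, which is a superkey of neither fragment — lossy.
Dependency preservation: every FD's attributes lie within a single fragment, so each can be enforced locally — preserved.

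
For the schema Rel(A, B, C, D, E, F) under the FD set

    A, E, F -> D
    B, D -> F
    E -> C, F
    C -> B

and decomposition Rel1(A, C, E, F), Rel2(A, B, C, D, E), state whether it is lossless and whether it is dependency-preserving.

Lossless test: (A, C, E)⁺ = {A, B, C, D, E, F}, which contains all of one fragment — lossless.
Dependency preservation: the restricted closure of {B, D} across the fragments never reaches {F}, so B, D → F cannot be enforced without a join — not preserved.

lossless but not dependency-preserving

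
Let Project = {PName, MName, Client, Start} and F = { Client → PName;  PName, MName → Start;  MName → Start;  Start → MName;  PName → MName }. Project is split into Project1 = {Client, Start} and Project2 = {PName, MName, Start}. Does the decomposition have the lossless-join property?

No

Common attributes: Project1 ∩ Project2 = {Start}.
Closure of {Start}: Start → MName applies, adding MName. So (Start)⁺ = {MName, Start}.
The closure contains neither all of Project1 = {Client, Start} nor all of Project2 = {PName, MName, Start}, so the common attributes are not a superkey of either fragment. The join is lossy.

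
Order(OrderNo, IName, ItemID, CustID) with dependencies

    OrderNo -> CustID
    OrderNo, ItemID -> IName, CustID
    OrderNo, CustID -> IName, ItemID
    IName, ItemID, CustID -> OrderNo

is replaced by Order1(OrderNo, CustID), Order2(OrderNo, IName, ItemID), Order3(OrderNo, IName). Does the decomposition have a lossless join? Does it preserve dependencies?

Lossless test (chase): Rows 1 and 2 agree on OrderNo; apply OrderNo→CustID and equate their CustID entries. Rows 1 and 3 agree on OrderNo; apply OrderNo→CustID and equate their CustID entries. Rows 1 and 2 agree on OrderNo, CustID; apply OrderNo, CustID→IName, ItemID and equate their IName, ItemID entries. Rows 1 and 3 agree on OrderNo, CustID; apply OrderNo, CustID→IName, ItemID and equate their IName, ItemID entries. Row 1 is now all distinguished symbols — the join is lossless.
Dependency preservation: the restricted closure of {IName, ItemID, CustID} across the fragments never reaches {OrderNo}, so IName, ItemID, CustID → OrderNo cannot be enforced without a join — not preserved.

lossless but not dependency-preserving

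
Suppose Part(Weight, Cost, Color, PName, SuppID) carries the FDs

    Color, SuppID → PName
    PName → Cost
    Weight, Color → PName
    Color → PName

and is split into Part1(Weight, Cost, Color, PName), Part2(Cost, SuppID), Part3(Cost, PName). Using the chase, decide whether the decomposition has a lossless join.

Chase test. Columns are Weight, Cost, Color, PName, SuppID; row i has aⱼ where attribute j ∈ Parti, else bᵢⱼ.
Initial tableau (one row per fragment):
  row 1: a1 a2 a3 a4 b15
  row 2: b21 a2 b23 b24 a5
  row 3: b31 a2 b33 a4 b35
No row becomes fully distinguished — the join is lossy.

No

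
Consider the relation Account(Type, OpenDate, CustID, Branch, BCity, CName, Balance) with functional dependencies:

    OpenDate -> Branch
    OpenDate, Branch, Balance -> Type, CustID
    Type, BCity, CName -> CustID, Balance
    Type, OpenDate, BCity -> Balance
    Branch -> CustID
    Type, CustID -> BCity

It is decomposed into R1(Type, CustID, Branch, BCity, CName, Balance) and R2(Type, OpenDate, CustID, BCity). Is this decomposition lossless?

No

Common attributes: R1 ∩ R2 = {Type, CustID, BCity}.
No dependency enlarges {Type, CustID, BCity}, so (Type, CustID, BCity)⁺ = {Type, CustID, BCity}.
The closure contains neither all of R1 = {Type, CustID, Branch, BCity, CName, Balance} nor all of R2 = {Type, OpenDate, CustID, BCity}, so the common attributes are not a superkey of either fragment. The join is lossy.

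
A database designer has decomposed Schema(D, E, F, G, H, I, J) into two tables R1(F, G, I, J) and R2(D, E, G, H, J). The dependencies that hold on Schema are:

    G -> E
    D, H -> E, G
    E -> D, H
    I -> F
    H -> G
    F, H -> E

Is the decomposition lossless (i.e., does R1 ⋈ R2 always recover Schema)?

Yes

Common attributes: R1 ∩ R2 = {G, J}.
Closure of {G, J}: G → E applies, adding E; E → D, H applies, adding D, H. So (G, J)⁺ = {D, E, G, H, J}.
This closure contains every attribute of R2, so R1 ∩ R2 → R2. The join is lossless.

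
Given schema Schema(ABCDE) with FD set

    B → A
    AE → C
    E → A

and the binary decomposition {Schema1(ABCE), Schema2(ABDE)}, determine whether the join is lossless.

Common attributes: Schema1 ∩ Schema2 = {ABE}.
Closure of {ABE}: AE → C applies, adding C. So (ABE)⁺ = {ABCE}.
This closure contains every attribute of Schema1, so Schema1 ∩ Schema2 → Schema1. The join is lossless.

Yes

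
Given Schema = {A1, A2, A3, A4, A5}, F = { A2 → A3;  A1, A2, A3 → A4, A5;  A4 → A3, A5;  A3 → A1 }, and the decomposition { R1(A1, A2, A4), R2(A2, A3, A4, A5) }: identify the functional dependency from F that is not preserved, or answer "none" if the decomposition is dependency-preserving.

A3 → A1

Check A3 → A1: no single fragment contains all of {A1, A3}, and the restricted closure of {A3} across the fragments never reaches {A1}.
A2 → A3 is preserved.
A1, A2, A3 → A4, A5 is preserved.
A4 → A3, A5 is preserved.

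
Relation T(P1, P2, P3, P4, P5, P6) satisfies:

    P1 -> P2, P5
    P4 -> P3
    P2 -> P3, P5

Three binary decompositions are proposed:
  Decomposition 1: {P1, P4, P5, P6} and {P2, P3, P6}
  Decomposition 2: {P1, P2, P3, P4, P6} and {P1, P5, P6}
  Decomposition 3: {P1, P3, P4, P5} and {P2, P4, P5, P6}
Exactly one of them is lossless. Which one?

Decomposition 2

Decomposition 1: common = {P6}, closure = {P6} → lossy.
Decomposition 2: common = {P1, P6}, closure = {P1, P2, P3, P5, P6} → lossless.
Decomposition 3: common = {P4, P5}, closure = {P3, P4, P5} → lossy.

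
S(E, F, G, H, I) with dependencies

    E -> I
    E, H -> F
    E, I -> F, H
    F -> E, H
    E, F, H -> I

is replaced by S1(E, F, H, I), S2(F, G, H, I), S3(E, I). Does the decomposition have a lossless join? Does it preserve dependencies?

lossless and dependency-preserving

Lossless test (chase): Rows 1 and 3 agree on E, I; apply E, I→F, H and equate their F, H entries. Rows 1 and 2 agree on F; apply F→E, H and equate their E, H entries. Row 2 is now all distinguished symbols — the join is lossless.
Dependency preservation: every FD's attributes lie within a single fragment, so each can be enforced locally — preserved.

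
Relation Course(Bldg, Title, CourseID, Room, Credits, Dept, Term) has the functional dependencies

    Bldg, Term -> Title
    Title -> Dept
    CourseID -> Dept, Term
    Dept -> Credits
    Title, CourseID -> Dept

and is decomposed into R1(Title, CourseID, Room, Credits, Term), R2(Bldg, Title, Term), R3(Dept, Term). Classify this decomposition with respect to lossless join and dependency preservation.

lossy and not dependency-preserving

Lossless test (chase): Rows 1 and 2 agree on Title; apply Title→Dept and equate their Dept entries. Rows 1 and 2 agree on Dept; apply Dept→Credits and equate their Credits entries. No row becomes fully distinguished — the join is lossy.
Dependency preservation: the restricted closure of {Title} across the fragments never reaches {Dept}, so Title → Dept cannot be enforced without a join — not preserved.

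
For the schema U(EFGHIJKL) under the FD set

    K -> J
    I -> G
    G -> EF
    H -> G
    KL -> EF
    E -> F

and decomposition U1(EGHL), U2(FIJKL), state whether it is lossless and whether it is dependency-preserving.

lossy and not dependency-preserving

Lossless test: (L)⁺ = {L}, which is a superkey of neither fragment — lossy.
Dependency preservation: the restricted closure of {I} across the fragments never reaches {G}, so I → G cannot be enforced without a join — not preserved.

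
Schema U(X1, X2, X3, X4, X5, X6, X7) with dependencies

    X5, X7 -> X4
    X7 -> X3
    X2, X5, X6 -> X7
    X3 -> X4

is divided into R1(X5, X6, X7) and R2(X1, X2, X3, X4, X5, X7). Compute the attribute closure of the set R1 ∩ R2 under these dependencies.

X3, X4, X5, X7

R1 ∩ R2 = {X5, X7}.
X5, X7 → X4 applies, adding X4
X7 → X3 applies, adding X3
Closure: {X3, X4, X5, X7}.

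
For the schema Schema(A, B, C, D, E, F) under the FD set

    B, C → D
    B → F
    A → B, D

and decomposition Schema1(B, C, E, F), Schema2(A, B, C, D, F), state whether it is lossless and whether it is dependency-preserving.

lossy but dependency-preserving

Lossless test: (B, C, F)⁺ = {B, C, D, F}, which is a superkey of neither fragment — lossy.
Dependency preservation: every FD's attributes lie within a single fragment, so each can be enforced locally — preserved.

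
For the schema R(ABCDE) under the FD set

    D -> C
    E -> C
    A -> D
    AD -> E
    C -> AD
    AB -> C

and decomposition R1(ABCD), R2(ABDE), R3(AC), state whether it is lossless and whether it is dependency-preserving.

lossless and dependency-preserving

Lossless test (chase): Rows 1 and 2 agree on D; apply D→C and equate their C entries. Rows 1 and 3 agree on A; apply A→D and equate their D entries. Rows 1 and 2 agree on AD; apply AD→E and equate their E entries. Rows 1 and 3 agree on AD; apply AD→E and equate their E entries. Row 1 is now all distinguished symbols — the join is lossless.
Dependency preservation: E → C is not contained in any single fragment, but the restricted closure of its left-hand side across the fragments still reaches the right-hand side; the remaining FDs each lie inside some fragment. All dependencies are preserved.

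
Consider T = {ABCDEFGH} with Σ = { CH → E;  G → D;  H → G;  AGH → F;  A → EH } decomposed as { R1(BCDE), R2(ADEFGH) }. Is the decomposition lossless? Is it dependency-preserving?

lossy and not dependency-preserving

Lossless test: (DE)⁺ = {DE}, which is a superkey of neither fragment — lossy.
Dependency preservation: the restricted closure of {CH} across the fragments never reaches {E}, so CH → E cannot be enforced without a join — not preserved.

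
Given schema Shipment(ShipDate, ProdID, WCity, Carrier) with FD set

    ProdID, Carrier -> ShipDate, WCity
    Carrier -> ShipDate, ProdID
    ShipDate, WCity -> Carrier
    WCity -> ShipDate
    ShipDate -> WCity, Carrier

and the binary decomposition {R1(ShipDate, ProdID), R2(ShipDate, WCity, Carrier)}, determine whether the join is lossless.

Yes

Common attributes: R1 ∩ R2 = {ShipDate}.
Closure of {ShipDate}: ShipDate → WCity, Carrier applies, adding WCity, Carrier; Carrier → ShipDate, ProdID applies, adding ProdID. So (ShipDate)⁺ = {ShipDate, ProdID, WCity, Carrier}.
This closure contains every attribute of R1, so R1 ∩ R2 → R1. The join is lossless.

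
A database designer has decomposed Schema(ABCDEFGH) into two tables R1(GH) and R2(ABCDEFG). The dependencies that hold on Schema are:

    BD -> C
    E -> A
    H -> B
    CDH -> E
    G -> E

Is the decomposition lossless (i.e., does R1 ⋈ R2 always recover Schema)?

No

Common attributes: R1 ∩ R2 = {G}.
Closure of {G}: G → E applies, adding E; E → A applies, adding A. So (G)⁺ = {AEG}.
The closure contains neither all of R1 = {GH} nor all of R2 = {ABCDEFG}, so the common attributes are not a superkey of either fragment. The join is lossy.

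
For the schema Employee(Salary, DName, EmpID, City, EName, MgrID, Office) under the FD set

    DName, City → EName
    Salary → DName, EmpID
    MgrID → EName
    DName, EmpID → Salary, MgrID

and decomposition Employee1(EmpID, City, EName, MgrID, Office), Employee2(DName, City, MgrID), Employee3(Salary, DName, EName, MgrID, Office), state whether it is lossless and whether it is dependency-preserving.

Lossless test (chase): Rows 1 and 2 agree on MgrID; apply MgrID→EName and equate their EName entries. No row becomes fully distinguished — the join is lossy.
Dependency preservation: the restricted closure of {DName, City} across the fragments never reaches {EName}, so DName, City → EName cannot be enforced without a join — not preserved.

lossy and not dependency-preserving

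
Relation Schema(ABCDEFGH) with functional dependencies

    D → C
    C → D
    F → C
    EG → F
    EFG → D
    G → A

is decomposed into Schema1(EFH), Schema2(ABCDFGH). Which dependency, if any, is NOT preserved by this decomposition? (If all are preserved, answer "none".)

EG → F

Check EG → F: no single fragment contains all of {EFG}, and the restricted closure of {EG} across the fragments never reaches {F}.
D → C is preserved.
C → D is preserved.
F → C is preserved.
EFG → D is preserved.
G → A is preserved.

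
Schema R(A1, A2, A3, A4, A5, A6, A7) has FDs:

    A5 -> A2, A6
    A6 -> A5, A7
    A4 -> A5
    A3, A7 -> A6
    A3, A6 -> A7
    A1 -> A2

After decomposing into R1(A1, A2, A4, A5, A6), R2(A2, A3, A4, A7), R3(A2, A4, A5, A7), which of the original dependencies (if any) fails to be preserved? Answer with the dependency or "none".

Check A3, A7 → A6: no single fragment contains all of {A3, A6, A7}, and the restricted closure of {A3, A7} across the fragments never reaches {A6}.
A5 → A2, A6 is preserved.
A6 → A5, A7 is preserved.
A4 → A5 is preserved.
A3, A6 → A7 is preserved.
A1 → A2 is preserved.

A3, A7 -> A6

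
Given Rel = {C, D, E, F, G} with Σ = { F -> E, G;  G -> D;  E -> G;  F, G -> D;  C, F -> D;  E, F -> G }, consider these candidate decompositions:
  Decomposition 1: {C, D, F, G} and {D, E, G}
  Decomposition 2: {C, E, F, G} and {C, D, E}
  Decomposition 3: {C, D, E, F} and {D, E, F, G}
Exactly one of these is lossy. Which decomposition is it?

Decomposition 1

Decomposition 1: common = {D, G}, closure = {D, G} → lossy.
Decomposition 2: common = {C, E}, closure = {C, D, E, G} → lossless.
Decomposition 3: common = {D, E, F}, closure = {D, E, F, G} → lossless.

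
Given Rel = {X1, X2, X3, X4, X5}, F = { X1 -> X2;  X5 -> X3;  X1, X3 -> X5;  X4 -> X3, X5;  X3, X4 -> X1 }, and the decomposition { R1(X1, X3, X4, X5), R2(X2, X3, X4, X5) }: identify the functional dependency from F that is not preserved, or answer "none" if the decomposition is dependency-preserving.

X1 -> X2

Check X1 → X2: no single fragment contains all of {X1, X2}, and the restricted closure of {X1} across the fragments never reaches {X2}.
X5 → X3 is preserved.
X1, X3 → X5 is preserved.
X4 → X3, X5 is preserved.
X3, X4 → X1 is preserved.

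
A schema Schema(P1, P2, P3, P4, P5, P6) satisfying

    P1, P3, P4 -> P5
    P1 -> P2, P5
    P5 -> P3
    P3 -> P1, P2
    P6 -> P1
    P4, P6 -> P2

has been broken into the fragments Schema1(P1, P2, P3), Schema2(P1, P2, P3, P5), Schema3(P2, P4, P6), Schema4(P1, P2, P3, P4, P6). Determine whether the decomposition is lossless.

Yes

Chase test. Columns are P1, P2, P3, P4, P5, P6; row i has aⱼ where attribute j ∈ Schemai, else bᵢⱼ.
Initial tableau (one row per fragment):
  row 1: a1 a2 a3 b14 b15 b16
  row 2: a1 a2 a3 b24 a5 b26
  row 3: b31 a2 b33 a4 b35 a6
  row 4: a1 a2 a3 a4 b45 a6
Rows 1 and 2 agree on P1; apply P1→P2, P5 and equate their P2, P5 entries.
Rows 1 and 4 agree on P1; apply P1→P2, P5 and equate their P2, P5 entries.
Rows 3 and 4 agree on P6; apply P6→P1 and equate their P1 entries.
Rows 1 and 3 agree on P1; apply P1→P2, P5 and equate their P2, P5 entries.
Rows 1 and 3 agree on P5; apply P5→P3 and equate their P3 entries.
Row 3 is now all distinguished symbols — the join is lossless.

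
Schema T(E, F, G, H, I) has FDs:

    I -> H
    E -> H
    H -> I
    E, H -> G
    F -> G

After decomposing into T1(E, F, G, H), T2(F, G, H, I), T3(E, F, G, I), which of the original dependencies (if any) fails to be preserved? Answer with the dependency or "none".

I → H lies within T2.
E → H lies within T1.
H → I lies within T2.
E, H → G lies within T1.
F → G lies within T1.
Every dependency is enforceable on the fragments, so the decomposition is dependency-preserving.

none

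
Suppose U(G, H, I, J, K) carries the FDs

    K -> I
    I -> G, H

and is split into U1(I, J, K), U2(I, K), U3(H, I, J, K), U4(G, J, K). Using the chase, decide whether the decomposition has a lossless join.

Chase test. Columns are G, H, I, J, K; row i has aⱼ where attribute j ∈ Ui, else bᵢⱼ.
Initial tableau (one row per fragment):
  row 1: b11 b12 a3 a4 a5
  row 2: b21 b22 a3 b24 a5
  row 3: b31 a2 a3 a4 a5
  row 4: a1 b42 b43 a4 a5
Rows 1 and 4 agree on K; apply K→I and equate their I entries.
Rows 1 and 2 agree on I; apply I→G, H and equate their G, H entries.
Rows 1 and 3 agree on I; apply I→G, H and equate their G, H entries.
Rows 1 and 4 agree on I; apply I→G, H and equate their G, H entries.
Row 1 is now all distinguished symbols — the join is lossless.

Yes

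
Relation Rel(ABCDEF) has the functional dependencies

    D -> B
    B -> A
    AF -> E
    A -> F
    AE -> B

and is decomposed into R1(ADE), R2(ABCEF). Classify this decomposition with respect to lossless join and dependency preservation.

Lossless test: (AE)⁺ = {ABEF}, which is a superkey of neither fragment — lossy.
Dependency preservation: D → B is not contained in any single fragment, but the restricted closure of its left-hand side across the fragments still reaches the right-hand side; the remaining FDs each lie inside some fragment. All dependencies are preserved.

lossy but dependency-preserving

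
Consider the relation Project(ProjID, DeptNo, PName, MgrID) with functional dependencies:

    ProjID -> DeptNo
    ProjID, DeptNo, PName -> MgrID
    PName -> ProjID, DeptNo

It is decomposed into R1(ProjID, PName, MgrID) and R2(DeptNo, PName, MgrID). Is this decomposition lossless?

Yes

Common attributes: R1 ∩ R2 = {PName, MgrID}.
Closure of {PName, MgrID}: PName → ProjID, DeptNo applies, adding ProjID, DeptNo. So (PName, MgrID)⁺ = {ProjID, DeptNo, PName, MgrID}.
This closure contains every attribute of R1, so R1 ∩ R2 → R1. The join is lossless.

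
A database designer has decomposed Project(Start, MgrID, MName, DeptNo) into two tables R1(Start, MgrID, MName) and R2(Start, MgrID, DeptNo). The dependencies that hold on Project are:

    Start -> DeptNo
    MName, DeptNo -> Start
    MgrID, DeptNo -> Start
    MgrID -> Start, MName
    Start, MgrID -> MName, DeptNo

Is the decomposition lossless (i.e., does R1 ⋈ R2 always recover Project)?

Yes

Common attributes: R1 ∩ R2 = {Start, MgrID}.
Closure of {Start, MgrID}: Start → DeptNo applies, adding DeptNo; MgrID → Start, MName applies, adding MName. So (Start, MgrID)⁺ = {Start, MgrID, MName, DeptNo}.
This closure contains every attribute of R1, so R1 ∩ R2 → R1. The join is lossless.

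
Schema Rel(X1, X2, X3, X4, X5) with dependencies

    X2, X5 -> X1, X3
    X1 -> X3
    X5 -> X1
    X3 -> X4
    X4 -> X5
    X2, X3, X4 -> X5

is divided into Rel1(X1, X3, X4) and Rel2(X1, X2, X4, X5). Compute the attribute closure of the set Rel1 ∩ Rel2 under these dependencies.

X1, X3, X4, X5

Rel1 ∩ Rel2 = {X1, X4}.
X1 → X3 applies, adding X3
X4 → X5 applies, adding X5
Closure: {X1, X3, X4, X5}.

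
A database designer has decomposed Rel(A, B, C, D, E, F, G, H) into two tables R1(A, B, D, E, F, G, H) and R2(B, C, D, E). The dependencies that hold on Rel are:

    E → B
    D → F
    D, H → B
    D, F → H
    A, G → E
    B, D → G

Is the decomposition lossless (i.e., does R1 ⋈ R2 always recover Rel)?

Common attributes: R1 ∩ R2 = {B, D, E}.
Closure of {B, D, E}: D → F applies, adding F; D, F → H applies, adding H; B, D → G applies, adding G. So (B, D, E)⁺ = {B, D, E, F, G, H}.
The closure contains neither all of R1 = {A, B, D, E, F, G, H} nor all of R2 = {B, C, D, E}, so the common attributes are not a superkey of either fragment. The join is lossy.

No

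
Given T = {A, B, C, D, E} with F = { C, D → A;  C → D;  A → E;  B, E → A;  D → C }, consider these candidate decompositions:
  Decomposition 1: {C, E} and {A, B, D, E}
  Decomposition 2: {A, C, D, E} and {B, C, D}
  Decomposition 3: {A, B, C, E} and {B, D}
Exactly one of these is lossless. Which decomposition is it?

Decomposition 1: common = {E}, closure = {E} → lossy.
Decomposition 2: common = {C, D}, closure = {A, C, D, E} → lossless.
Decomposition 3: common = {B}, closure = {B} → lossy.

Decomposition 2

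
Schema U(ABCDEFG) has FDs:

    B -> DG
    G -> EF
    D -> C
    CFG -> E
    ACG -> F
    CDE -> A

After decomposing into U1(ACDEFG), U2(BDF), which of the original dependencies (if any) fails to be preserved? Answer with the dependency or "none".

B -> DG

Check B → DG: no single fragment contains all of {BDG}, and the restricted closure of {B} across the fragments never reaches {DG}.
G → EF is preserved.
D → C is preserved.
CFG → E is preserved.
ACG → F is preserved.
CDE → A is preserved.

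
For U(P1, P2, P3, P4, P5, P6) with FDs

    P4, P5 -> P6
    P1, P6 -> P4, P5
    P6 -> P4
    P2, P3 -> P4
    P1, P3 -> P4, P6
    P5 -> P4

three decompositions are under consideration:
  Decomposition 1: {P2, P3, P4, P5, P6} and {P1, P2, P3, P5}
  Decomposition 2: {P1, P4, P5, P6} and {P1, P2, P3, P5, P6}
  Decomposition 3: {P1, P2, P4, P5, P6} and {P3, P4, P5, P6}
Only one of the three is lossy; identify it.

Decomposition 3

Decomposition 1: common = {P2, P3, P5}, closure = {P2, P3, P4, P5, P6} → lossless.
Decomposition 2: common = {P1, P5, P6}, closure = {P1, P4, P5, P6} → lossless.
Decomposition 3: common = {P4, P5, P6}, closure = {P4, P5, P6} → lossy.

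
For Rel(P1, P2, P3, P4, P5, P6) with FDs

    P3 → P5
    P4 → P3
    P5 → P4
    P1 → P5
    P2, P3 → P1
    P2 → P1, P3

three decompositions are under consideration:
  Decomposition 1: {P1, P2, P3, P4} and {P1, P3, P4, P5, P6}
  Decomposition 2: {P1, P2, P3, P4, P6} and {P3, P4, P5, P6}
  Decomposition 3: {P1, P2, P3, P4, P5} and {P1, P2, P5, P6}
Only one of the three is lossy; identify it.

Decomposition 1: common = {P1, P3, P4}, closure = {P1, P3, P4, P5} → lossy.
Decomposition 2: common = {P3, P4, P6}, closure = {P3, P4, P5, P6} → lossless.
Decomposition 3: common = {P1, P2, P5}, closure = {P1, P2, P3, P4, P5} → lossless.

Decomposition 1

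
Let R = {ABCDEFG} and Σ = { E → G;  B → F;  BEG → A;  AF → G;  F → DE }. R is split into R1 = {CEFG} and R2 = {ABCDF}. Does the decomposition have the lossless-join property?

Yes

Common attributes: R1 ∩ R2 = {CF}.
Closure of {CF}: F → DE applies, adding DE; E → G applies, adding G. So (CF)⁺ = {CDEFG}.
This closure contains every attribute of R1, so R1 ∩ R2 → R1. The join is lossless.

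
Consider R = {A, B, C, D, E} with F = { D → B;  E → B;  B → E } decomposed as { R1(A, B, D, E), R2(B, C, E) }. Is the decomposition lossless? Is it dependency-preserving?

lossy but dependency-preserving

Lossless test: (B, E)⁺ = {B, E}, which is a superkey of neither fragment — lossy.
Dependency preservation: every FD's attributes lie within a single fragment, so each can be enforced locally — preserved.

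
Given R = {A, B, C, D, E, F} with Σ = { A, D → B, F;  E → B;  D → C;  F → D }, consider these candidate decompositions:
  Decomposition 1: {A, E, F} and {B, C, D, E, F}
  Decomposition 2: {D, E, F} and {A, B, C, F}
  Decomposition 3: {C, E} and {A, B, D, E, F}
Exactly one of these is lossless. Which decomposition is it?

Decomposition 1: common = {E, F}, closure = {B, C, D, E, F} → lossless.
Decomposition 2: common = {F}, closure = {C, D, F} → lossy.
Decomposition 3: common = {E}, closure = {B, E} → lossy.

Decomposition 1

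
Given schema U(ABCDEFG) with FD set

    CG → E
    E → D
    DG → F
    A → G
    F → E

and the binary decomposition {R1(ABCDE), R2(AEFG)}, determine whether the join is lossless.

Common attributes: R1 ∩ R2 = {AE}.
Closure of {AE}: E → D applies, adding D; A → G applies, adding G; DG → F applies, adding F. So (AE)⁺ = {ADEFG}.
This closure contains every attribute of R2, so R1 ∩ R2 → R2. The join is lossless.

Yes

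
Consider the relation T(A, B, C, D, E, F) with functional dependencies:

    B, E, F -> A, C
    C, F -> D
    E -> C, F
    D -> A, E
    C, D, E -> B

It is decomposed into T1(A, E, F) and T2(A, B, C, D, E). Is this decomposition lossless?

Common attributes: T1 ∩ T2 = {A, E}.
Closure of {A, E}: E → C, F applies, adding C, F; C, F → D applies, adding D; C, D, E → B applies, adding B. So (A, E)⁺ = {A, B, C, D, E, F}.
This closure contains every attribute of T1, so T1 ∩ T2 → T1. The join is lossless.

Yes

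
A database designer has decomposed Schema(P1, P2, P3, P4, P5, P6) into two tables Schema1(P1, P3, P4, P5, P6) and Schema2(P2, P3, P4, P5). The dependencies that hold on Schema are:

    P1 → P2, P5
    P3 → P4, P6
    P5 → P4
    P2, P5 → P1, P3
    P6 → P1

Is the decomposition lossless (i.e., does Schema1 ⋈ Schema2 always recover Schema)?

Yes

Common attributes: Schema1 ∩ Schema2 = {P3, P4, P5}.
Closure of {P3, P4, P5}: P3 → P4, P6 applies, adding P6; P6 → P1 applies, adding P1; P1 → P2, P5 applies, adding P2. So (P3, P4, P5)⁺ = {P1, P2, P3, P4, P5, P6}.
This closure contains every attribute of Schema1, so Schema1 ∩ Schema2 → Schema1. The join is lossless.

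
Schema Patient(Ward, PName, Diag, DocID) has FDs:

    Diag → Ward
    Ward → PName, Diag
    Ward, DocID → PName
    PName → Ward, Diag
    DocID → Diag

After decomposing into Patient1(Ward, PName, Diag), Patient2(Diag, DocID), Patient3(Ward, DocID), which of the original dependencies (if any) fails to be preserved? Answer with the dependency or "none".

none

Diag → Ward lies within Patient1.
Ward → PName, Diag lies within Patient1.
Ward, DocID → PName: restricted closure across fragments reaches PName.
PName → Ward, Diag lies within Patient1.
DocID → Diag lies within Patient2.
Every dependency is enforceable on the fragments, so the decomposition is dependency-preserving.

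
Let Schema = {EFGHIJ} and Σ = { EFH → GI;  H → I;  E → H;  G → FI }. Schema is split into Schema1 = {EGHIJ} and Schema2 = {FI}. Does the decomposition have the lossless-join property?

No

Common attributes: Schema1 ∩ Schema2 = {I}.
No dependency enlarges {I}, so (I)⁺ = {I}.
The closure contains neither all of Schema1 = {EGHIJ} nor all of Schema2 = {FI}, so the common attributes are not a superkey of either fragment. The join is lossy.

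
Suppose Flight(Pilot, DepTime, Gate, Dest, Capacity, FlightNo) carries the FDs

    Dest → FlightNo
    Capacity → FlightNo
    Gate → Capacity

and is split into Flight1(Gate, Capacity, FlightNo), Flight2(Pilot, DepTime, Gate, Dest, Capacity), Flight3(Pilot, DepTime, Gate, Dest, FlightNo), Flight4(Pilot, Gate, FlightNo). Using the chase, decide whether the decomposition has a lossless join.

Chase test. Columns are Pilot, DepTime, Gate, Dest, Capacity, FlightNo; row i has aⱼ where attribute j ∈ Flighti, else bᵢⱼ.
Initial tableau (one row per fragment):
  row 1: b11 b12 a3 b14 a5 a6
  row 2: a1 a2 a3 a4 a5 b26
  row 3: a1 a2 a3 a4 b35 a6
  row 4: a1 b42 a3 b44 b45 a6
Rows 2 and 3 agree on Dest; apply Dest→FlightNo and equate their FlightNo entries.
Rows 1 and 3 agree on Gate; apply Gate→Capacity and equate their Capacity entries.
Rows 1 and 4 agree on Gate; apply Gate→Capacity and equate their Capacity entries.
Row 2 is now all distinguished symbols — the join is lossless.

Yes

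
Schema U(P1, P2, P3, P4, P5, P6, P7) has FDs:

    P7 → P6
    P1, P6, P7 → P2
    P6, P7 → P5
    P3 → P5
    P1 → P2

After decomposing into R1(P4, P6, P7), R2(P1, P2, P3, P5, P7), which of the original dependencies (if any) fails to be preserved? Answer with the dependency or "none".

none

P7 → P6 lies within R1.
P1, P6, P7 → P2: restricted closure across fragments reaches P2.
P6, P7 → P5: restricted closure across fragments reaches P5.
P3 → P5 lies within R2.
P1 → P2 lies within R2.
Every dependency is enforceable on the fragments, so the decomposition is dependency-preserving.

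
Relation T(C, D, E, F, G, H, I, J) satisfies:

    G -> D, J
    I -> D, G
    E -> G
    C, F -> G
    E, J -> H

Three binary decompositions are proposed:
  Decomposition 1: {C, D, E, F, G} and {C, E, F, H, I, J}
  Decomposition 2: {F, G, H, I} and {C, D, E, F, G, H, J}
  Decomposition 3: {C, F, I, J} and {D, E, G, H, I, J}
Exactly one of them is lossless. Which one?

Decomposition 1

Decomposition 1: common = {C, E, F}, closure = {C, D, E, F, G, H, J} → lossless.
Decomposition 2: common = {F, G, H}, closure = {D, F, G, H, J} → lossy.
Decomposition 3: common = {I, J}, closure = {D, G, I, J} → lossy.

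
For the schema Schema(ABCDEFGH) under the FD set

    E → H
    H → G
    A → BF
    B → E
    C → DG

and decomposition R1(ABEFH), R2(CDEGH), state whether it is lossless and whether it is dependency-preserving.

Lossless test: (EH)⁺ = {EGH}, which is a superkey of neither fragment — lossy.
Dependency preservation: every FD's attributes lie within a single fragment, so each can be enforced locally — preserved.

lossy but dependency-preserving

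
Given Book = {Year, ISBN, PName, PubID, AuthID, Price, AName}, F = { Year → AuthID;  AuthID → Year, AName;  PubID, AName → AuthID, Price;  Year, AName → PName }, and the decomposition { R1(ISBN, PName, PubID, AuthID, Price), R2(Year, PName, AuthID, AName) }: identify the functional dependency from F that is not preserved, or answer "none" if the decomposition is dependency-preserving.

PubID, AName → AuthID, Price

Check PubID, AName → AuthID, Price: no single fragment contains all of {PubID, AuthID, Price, AName}, and the restricted closure of {PubID, AName} across the fragments never reaches {AuthID, Price}.
Year → AuthID is preserved.
AuthID → Year, AName is preserved.
Year, AName → PName is preserved.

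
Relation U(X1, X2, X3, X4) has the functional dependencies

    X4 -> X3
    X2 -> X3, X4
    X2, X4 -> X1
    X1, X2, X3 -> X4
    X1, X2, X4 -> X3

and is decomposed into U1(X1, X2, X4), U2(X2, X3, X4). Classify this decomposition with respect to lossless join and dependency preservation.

Lossless test: (X2, X4)⁺ = {X1, X2, X3, X4}, which contains all of one fragment — lossless.
Dependency preservation: X1, X2, X3 → X4; X1, X2, X4 → X3 are not contained in any single fragment, but the restricted closure of each left-hand side across the fragments still reaches the right-hand side; the remaining FDs each lie inside some fragment. All dependencies are preserved.

lossless and dependency-preserving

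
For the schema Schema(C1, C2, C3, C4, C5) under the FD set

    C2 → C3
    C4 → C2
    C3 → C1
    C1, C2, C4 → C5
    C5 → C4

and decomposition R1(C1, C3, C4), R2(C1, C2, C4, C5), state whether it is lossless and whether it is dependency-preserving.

lossless but not dependency-preserving

Lossless test: (C1, C4)⁺ = {C1, C2, C3, C4, C5}, which contains all of one fragment — lossless.
Dependency preservation: the restricted closure of {C2} across the fragments never reaches {C3}, so C2 → C3 cannot be enforced without a join — not preserved.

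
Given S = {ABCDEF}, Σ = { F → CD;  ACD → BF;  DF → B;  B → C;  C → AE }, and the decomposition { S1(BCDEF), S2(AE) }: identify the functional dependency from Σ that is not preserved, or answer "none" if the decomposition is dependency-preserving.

C → AE

Check C → AE: no single fragment contains all of {ACE}, and the restricted closure of {C} across the fragments never reaches {AE}.
F → CD is preserved.
ACD → BF is preserved.
DF → B is preserved.
B → C is preserved.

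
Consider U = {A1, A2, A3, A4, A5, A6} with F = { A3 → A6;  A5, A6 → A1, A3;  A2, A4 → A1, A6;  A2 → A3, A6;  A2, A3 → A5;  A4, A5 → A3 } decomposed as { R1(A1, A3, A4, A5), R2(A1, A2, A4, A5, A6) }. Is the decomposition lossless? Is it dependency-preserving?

Lossless test: (A1, A4, A5)⁺ = {A1, A3, A4, A5, A6}, which contains all of one fragment — lossless.
Dependency preservation: the restricted closure of {A3} across the fragments never reaches {A6}, so A3 → A6 cannot be enforced without a join — not preserved.

lossless but not dependency-preserving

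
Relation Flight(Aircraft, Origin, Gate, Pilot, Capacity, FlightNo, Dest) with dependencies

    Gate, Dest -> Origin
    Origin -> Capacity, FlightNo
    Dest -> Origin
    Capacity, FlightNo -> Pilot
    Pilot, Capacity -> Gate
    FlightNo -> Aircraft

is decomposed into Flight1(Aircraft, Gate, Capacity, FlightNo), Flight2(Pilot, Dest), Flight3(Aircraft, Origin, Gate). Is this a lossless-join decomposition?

No

Chase test. Columns are Aircraft, Origin, Gate, Pilot, Capacity, FlightNo, Dest; row i has aⱼ where attribute j ∈ Flighti, else bᵢⱼ.
Initial tableau (one row per fragment):
  row 1: a1 b12 a3 b14 a5 a6 b17
  row 2: b21 b22 b23 a4 b25 b26 a7
  row 3: a1 a2 a3 b34 b35 b36 b37
No row becomes fully distinguished — the join is lossy.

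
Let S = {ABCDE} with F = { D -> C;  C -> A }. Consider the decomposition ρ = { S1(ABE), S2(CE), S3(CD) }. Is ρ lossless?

Chase test. Columns are ABCDE; row i has aⱼ where attribute j ∈ Si, else bᵢⱼ.
Initial tableau (one row per fragment):
  row 1: a1 a2 b13 b14 a5
  row 2: b21 b22 a3 b24 a5
  row 3: b31 b32 a3 a4 b35
Rows 2 and 3 agree on C; apply C→A and equate their A entries.
No row becomes fully distinguished — the join is lossy.

No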